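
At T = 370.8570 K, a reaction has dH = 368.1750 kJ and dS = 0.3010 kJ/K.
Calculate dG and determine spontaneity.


T*dS = 370.8570 * 0.3010 = 111.6280 kJ
dG = 368.1750 - 111.6280 = 256.5470 kJ (non-spontaneous)

dG = 256.5470 kJ, non-spontaneous


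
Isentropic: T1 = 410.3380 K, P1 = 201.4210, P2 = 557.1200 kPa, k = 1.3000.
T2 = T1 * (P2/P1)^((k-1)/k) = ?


(k-1)/k = 0.2308
(P2/P1)^exp = 1.2646
T2 = 410.3380 * 1.2646 = 518.9264 K

518.9264 K


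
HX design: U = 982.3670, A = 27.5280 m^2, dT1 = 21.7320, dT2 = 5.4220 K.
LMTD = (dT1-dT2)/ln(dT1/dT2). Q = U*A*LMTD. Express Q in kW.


LMTD = 11.7480 K
Q = 982.3670 * 27.5280 * 11.7480 = 317696.5279 W = 317.6965 kW

317.6965 kW


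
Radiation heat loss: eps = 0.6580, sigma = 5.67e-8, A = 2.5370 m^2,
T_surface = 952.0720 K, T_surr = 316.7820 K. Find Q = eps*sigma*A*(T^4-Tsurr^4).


T^4 = 8.2164e+11
Tsurr^4 = 1.0070e+10
Q = 0.6580 * 5.67e-8 * 2.5370 * 8.1157e+11 = 76816.1996 W

76816.1996 W


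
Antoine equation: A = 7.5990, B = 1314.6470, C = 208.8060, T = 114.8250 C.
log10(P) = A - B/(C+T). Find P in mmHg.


C+T = 323.6310
B/(C+T) = 4.0622
log10(P) = 7.5990 - 4.0622 = 3.5368
P = 10^3.5368 = 3442.0816 mmHg

3442.0816 mmHg


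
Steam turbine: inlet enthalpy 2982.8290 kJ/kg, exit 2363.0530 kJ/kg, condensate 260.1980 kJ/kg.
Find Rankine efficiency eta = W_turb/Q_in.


W = 619.7760 kJ/kg
Q_in = 2722.6310 kJ/kg
eta = 0.2276 = 22.7639%

eta = 22.7639%


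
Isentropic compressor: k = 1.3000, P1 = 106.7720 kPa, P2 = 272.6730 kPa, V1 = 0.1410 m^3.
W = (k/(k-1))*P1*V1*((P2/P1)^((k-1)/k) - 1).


(k-1)/k = 0.2308
(P2/P1)^exp = 1.2416
W = 4.3333 * 106.7720 * 0.1410 * (1.2416 - 1) = 15.7584 kJ

15.7584 kJ


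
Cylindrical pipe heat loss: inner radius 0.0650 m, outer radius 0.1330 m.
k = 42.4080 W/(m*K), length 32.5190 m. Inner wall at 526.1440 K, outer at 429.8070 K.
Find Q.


dT = 96.3370 K
ln(ro/ri) = 0.7160
Q = 2*pi*42.4080*32.5190*96.3370 / 0.7160 = 1165918.1765 W

1165918.1765 W


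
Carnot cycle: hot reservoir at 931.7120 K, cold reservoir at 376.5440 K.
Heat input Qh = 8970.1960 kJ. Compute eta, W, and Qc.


eta = 1 - 376.5440/931.7120 = 0.5959
W = 0.5959 * 8970.1960 = 5344.9626 kJ
Qc = 8970.1960 - 5344.9626 = 3625.2334 kJ

eta = 59.5858%, W = 5344.9626 kJ, Qc = 3625.2334 kJ


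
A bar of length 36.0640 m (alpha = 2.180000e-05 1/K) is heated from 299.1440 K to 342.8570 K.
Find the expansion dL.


dT = 43.7130 K
dL = 2.180000e-05 * 36.0640 * 43.7130 = 0.034367 m
L_final = 36.098367 m

dL = 0.034367 m


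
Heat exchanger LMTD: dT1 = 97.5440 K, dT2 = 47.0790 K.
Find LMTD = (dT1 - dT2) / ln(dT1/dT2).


dT1/dT2 = 2.0719
ln(dT1/dT2) = 0.7285
LMTD = 50.4650 / 0.7285 = 69.2747 K

69.2747 K


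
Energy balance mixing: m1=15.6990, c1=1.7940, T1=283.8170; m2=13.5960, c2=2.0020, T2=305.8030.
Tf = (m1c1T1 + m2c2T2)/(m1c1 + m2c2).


num = 16317.1343
den = 55.3832
Tf = 294.6225 K

294.6225 K


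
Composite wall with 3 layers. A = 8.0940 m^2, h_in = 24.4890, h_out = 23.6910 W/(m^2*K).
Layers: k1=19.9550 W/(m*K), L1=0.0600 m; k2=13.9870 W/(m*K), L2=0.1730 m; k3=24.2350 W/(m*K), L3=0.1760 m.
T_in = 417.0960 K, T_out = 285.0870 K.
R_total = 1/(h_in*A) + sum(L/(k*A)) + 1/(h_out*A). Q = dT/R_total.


R_conv_in = 1/(24.4890*8.0940) = 0.0050
R_1 = 0.0600/(19.9550*8.0940) = 0.0004
R_2 = 0.1730/(13.9870*8.0940) = 0.0015
R_3 = 0.1760/(24.2350*8.0940) = 0.0009
R_conv_out = 1/(23.6910*8.0940) = 0.0052
R_total = 0.0131 K/W
Q = 132.0090 / 0.0131 = 10110.3008 W

R_total = 0.0131 K/W, Q = 10110.3008 W


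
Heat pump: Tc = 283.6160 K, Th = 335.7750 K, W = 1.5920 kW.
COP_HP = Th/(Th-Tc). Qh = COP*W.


COP = 335.7750 / 52.1590 = 6.4375
Qh = 6.4375 * 1.5920 = 10.2485 kW

COP = 6.4375, Qh = 10.2485 kW


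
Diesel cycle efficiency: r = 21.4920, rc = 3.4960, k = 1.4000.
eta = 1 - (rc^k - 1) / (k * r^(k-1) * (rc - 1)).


r^(k-1) = 3.4112
rc^k = 5.7677
eta = 0.6000 = 60.0035%

60.0035%


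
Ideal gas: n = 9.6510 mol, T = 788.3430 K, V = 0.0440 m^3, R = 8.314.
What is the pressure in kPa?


P = nRT/V = 9.6510 * 8.314 * 788.3430 / 0.0440
= 63255.3920 / 0.0440 = 1437622.5456 Pa = 1437.6225 kPa

1437.6225 kPa


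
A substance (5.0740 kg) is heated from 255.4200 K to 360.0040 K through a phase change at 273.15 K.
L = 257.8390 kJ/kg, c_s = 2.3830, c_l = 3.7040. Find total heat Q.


Q1 (sensible, solid) = 5.0740 * 2.3830 * 17.7300 = 214.3795 kJ
Q2 (latent) = 5.0740 * 257.8390 = 1308.2751 kJ
Q3 (sensible, liquid) = 5.0740 * 3.7040 * 86.8540 = 1632.3424 kJ
Q_total = 3154.9970 kJ

3154.9970 kJ


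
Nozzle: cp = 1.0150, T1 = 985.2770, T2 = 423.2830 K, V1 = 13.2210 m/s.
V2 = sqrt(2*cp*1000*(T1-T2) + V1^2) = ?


dT = 561.9940 K
2*cp*1000*dT = 1140847.8200
V1^2 = 174.7948
V2 = sqrt(1141022.6148) = 1068.1866 m/s

1068.1866 m/s


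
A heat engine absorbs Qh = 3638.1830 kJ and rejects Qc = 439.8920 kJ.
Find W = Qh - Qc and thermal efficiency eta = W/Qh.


W = 3638.1830 - 439.8920 = 3198.2910 kJ
eta = 3198.2910 / 3638.1830 = 0.8791 = 87.9090%

W = 3198.2910 kJ, eta = 87.9090%


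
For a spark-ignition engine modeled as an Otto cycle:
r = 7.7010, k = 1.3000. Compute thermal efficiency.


r^(k-1) = 1.8449
eta = 1 - 1/1.8449 = 0.4580 = 45.7954%

45.7954%


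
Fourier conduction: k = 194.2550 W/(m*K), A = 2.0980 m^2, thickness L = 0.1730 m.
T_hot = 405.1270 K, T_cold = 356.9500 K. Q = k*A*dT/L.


dT = 48.1770 K
Q = 194.2550 * 2.0980 * 48.1770 / 0.1730 = 113493.5915 W

113493.5915 W


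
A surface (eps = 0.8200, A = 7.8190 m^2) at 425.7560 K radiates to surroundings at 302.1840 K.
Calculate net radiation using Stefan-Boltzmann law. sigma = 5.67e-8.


T^4 = 3.2858e+10
Tsurr^4 = 8.3385e+09
Q = 0.8200 * 5.67e-8 * 7.8190 * 2.4520e+10 = 8913.8043 W

8913.8043 W


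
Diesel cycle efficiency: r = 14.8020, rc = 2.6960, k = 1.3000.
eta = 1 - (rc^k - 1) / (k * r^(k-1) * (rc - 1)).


r^(k-1) = 2.2444
rc^k = 3.6302
eta = 0.4685 = 46.8466%

46.8466%


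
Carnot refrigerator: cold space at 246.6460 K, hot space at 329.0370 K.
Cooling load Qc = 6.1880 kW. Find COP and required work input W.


COP = 246.6460 / 82.3910 = 2.9936
W = 6.1880 / 2.9936 = 2.0671 kW

COP = 2.9936, W = 2.0671 kW


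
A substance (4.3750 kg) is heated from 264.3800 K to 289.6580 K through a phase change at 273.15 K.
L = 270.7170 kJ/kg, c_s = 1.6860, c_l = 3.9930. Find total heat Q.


Q1 (sensible, solid) = 4.3750 * 1.6860 * 8.7700 = 64.6897 kJ
Q2 (latent) = 4.3750 * 270.7170 = 1184.3869 kJ
Q3 (sensible, liquid) = 4.3750 * 3.9930 * 16.5080 = 288.3844 kJ
Q_total = 1537.4610 kJ

1537.4610 kJ


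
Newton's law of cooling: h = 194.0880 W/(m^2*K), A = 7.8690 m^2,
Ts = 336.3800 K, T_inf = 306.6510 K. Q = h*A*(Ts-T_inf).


dT = 29.7290 K
Q = 194.0880 * 7.8690 * 29.7290 = 45404.4617 W

45404.4617 W


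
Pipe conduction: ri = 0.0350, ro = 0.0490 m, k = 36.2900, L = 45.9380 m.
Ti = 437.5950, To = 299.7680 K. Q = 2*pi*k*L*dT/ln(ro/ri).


dT = 137.8270 K
ln(ro/ri) = 0.3365
Q = 2*pi*36.2900*45.9380*137.8270 / 0.3365 = 4290658.8794 W

4290658.8794 W


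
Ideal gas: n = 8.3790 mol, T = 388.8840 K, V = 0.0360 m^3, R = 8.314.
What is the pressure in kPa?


P = nRT/V = 8.3790 * 8.314 * 388.8840 / 0.0360
= 27090.8284 / 0.0360 = 752523.0118 Pa = 752.5230 kPa

752.5230 kPa


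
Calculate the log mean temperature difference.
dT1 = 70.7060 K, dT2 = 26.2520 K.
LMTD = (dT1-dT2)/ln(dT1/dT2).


dT1/dT2 = 2.6934
ln(dT1/dT2) = 0.9908
LMTD = 44.4540 / 0.9908 = 44.8673 K

44.8673 K


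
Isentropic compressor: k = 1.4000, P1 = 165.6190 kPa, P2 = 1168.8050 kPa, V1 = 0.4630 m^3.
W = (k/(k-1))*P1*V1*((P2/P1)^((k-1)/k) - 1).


(k-1)/k = 0.2857
(P2/P1)^exp = 1.7477
W = 3.5000 * 165.6190 * 0.4630 * (1.7477 - 1) = 200.6712 kJ

200.6712 kJ


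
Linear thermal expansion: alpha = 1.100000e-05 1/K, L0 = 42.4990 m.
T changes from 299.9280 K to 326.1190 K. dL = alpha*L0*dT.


dT = 26.1910 K
dL = 1.100000e-05 * 42.4990 * 26.1910 = 0.012244 m
L_final = 42.511244 m

dL = 0.012244 m


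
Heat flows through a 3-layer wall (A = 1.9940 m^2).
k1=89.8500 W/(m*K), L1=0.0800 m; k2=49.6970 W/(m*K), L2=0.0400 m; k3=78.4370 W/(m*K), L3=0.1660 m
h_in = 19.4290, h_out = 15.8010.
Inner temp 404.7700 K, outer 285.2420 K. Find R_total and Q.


R_conv_in = 1/(19.4290*1.9940) = 0.0258
R_1 = 0.0800/(89.8500*1.9940) = 0.0004
R_2 = 0.0400/(49.6970*1.9940) = 0.0004
R_3 = 0.1660/(78.4370*1.9940) = 0.0011
R_conv_out = 1/(15.8010*1.9940) = 0.0317
R_total = 0.0595 K/W
Q = 119.5280 / 0.0595 = 2010.1415 W

R_total = 0.0595 K/W, Q = 2010.1415 W


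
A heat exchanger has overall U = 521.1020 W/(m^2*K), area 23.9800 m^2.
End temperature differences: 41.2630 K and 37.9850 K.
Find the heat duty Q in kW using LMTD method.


LMTD = 39.6014 K
Q = 521.1020 * 23.9800 * 39.6014 = 494860.0131 W = 494.8600 kW

494.8600 kW


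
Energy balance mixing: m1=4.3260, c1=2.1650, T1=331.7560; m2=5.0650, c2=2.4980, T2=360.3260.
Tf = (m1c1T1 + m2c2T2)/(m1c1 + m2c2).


num = 7666.1349
den = 22.0182
Tf = 348.1733 K

348.1733 K


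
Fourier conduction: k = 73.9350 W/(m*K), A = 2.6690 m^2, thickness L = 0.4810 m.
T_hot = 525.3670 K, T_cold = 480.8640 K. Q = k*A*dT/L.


dT = 44.5030 K
Q = 73.9350 * 2.6690 * 44.5030 / 0.4810 = 18257.5653 W

18257.5653 W


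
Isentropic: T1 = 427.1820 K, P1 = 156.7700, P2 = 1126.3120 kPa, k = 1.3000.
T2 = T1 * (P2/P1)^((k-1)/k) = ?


(k-1)/k = 0.2308
(P2/P1)^exp = 1.5763
T2 = 427.1820 * 1.5763 = 673.3529 K

673.3529 K


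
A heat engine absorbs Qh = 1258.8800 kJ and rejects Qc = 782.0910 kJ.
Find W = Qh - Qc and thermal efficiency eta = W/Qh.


W = 1258.8800 - 782.0910 = 476.7890 kJ
eta = 476.7890 / 1258.8800 = 0.3787 = 37.8741%

W = 476.7890 kJ, eta = 37.8741%


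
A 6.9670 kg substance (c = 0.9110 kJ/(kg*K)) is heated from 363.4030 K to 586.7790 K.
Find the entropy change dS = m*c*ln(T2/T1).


T2/T1 = 1.6147
ln(T2/T1) = 0.4791
dS = 6.9670 * 0.9110 * 0.4791 = 3.0410 kJ/K

3.0410 kJ/K


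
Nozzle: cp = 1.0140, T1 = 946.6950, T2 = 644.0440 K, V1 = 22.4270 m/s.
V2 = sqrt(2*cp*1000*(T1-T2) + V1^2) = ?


dT = 302.6510 K
2*cp*1000*dT = 613776.2280
V1^2 = 502.9703
V2 = sqrt(614279.1983) = 783.7597 m/s

783.7597 m/s


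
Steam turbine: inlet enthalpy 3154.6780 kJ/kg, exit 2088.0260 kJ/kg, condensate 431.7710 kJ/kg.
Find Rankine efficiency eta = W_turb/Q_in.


W = 1066.6520 kJ/kg
Q_in = 2722.9070 kJ/kg
eta = 0.3917 = 39.1733%

eta = 39.1733%


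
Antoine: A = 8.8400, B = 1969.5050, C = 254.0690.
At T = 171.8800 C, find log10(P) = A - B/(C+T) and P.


C+T = 425.9490
B/(C+T) = 4.6238
log10(P) = 8.8400 - 4.6238 = 4.2162
P = 10^4.2162 = 16451.1125 mmHg

16451.1125 mmHg


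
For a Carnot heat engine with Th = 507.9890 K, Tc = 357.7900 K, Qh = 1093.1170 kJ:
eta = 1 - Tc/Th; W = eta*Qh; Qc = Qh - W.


eta = 1 - 357.7900/507.9890 = 0.2957
W = 0.2957 * 1093.1170 = 323.2060 kJ
Qc = 1093.1170 - 323.2060 = 769.9110 kJ

eta = 29.5674%, W = 323.2060 kJ, Qc = 769.9110 kJ


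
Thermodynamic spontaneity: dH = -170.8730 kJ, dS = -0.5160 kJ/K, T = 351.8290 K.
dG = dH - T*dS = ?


T*dS = 351.8290 * -0.5160 = -181.5438 kJ
dG = -170.8730 + 181.5438 = 10.6708 kJ (non-spontaneous)

dG = 10.6708 kJ, non-spontaneous


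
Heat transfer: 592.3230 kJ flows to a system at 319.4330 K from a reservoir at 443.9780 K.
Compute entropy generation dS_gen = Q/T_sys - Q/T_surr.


dS_sys = 592.3230/319.4330 = 1.8543 kJ/K
dS_surr = -592.3230/443.9780 = -1.3341 kJ/K
dS_gen = 1.8543 - 1.3341 = 0.5202 kJ/K (irreversible)

dS_gen = 0.5202 kJ/K, irreversible


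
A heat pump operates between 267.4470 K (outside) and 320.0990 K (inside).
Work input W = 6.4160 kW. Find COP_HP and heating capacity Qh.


COP = 320.0990 / 52.6520 = 6.0795
Qh = 6.0795 * 6.4160 = 39.0062 kW

COP = 6.0795, Qh = 39.0062 kW


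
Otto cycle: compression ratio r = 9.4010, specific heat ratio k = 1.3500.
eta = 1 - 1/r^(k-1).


r^(k-1) = 2.1908
eta = 1 - 1/2.1908 = 0.5436 = 54.3554%

54.3554%


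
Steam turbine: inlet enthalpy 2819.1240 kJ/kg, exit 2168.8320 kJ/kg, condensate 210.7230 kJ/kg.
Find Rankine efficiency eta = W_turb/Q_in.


W = 650.2920 kJ/kg
Q_in = 2608.4010 kJ/kg
eta = 0.2493 = 24.9307%

eta = 24.9307%


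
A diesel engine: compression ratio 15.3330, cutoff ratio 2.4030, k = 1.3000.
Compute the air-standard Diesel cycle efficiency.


r^(k-1) = 2.2682
rc^k = 3.1259
eta = 0.4861 = 48.6121%

48.6121%


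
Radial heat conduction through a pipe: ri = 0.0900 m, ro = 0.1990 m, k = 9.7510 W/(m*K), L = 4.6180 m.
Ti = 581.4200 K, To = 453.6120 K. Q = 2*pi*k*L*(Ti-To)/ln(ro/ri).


dT = 127.8080 K
ln(ro/ri) = 0.7935
Q = 2*pi*9.7510*4.6180*127.8080 / 0.7935 = 45571.8557 W

45571.8557 W


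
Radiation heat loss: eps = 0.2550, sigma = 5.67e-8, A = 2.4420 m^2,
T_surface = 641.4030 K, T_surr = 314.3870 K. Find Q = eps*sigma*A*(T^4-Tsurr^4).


T^4 = 1.6925e+11
Tsurr^4 = 9.7692e+09
Q = 0.2550 * 5.67e-8 * 2.4420 * 1.5948e+11 = 5630.8288 W

5630.8288 W


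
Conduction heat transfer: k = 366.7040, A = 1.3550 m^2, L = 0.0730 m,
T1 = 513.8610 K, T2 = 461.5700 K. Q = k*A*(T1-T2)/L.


dT = 52.2910 K
Q = 366.7040 * 1.3550 * 52.2910 / 0.0730 = 355925.4392 W

355925.4392 W


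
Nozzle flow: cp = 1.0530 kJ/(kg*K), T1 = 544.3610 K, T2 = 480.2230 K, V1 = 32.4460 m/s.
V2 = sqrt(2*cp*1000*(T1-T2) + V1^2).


dT = 64.1380 K
2*cp*1000*dT = 135074.6280
V1^2 = 1052.7429
V2 = sqrt(136127.3709) = 368.9544 m/s

368.9544 m/s


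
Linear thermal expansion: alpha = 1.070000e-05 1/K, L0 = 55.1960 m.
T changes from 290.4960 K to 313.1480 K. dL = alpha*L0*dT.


dT = 22.6520 K
dL = 1.070000e-05 * 55.1960 * 22.6520 = 0.013378 m
L_final = 55.209378 m

dL = 0.013378 m


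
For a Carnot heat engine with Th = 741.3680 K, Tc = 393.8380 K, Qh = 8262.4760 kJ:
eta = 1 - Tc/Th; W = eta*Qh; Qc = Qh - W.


eta = 1 - 393.8380/741.3680 = 0.4688
W = 0.4688 * 8262.4760 = 3873.1889 kJ
Qc = 8262.4760 - 3873.1889 = 4389.2871 kJ

eta = 46.8769%, W = 3873.1889 kJ, Qc = 4389.2871 kJ


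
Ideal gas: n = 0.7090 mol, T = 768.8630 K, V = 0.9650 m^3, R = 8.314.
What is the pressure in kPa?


P = nRT/V = 0.7090 * 8.314 * 768.8630 / 0.9650
= 4532.1598 / 0.9650 = 4696.5387 Pa = 4.6965 kPa

4.6965 kPa


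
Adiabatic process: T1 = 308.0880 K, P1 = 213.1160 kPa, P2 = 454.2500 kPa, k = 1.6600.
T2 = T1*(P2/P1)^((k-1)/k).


(k-1)/k = 0.3976
(P2/P1)^exp = 1.3511
T2 = 308.0880 * 1.3511 = 416.2501 K

416.2501 K


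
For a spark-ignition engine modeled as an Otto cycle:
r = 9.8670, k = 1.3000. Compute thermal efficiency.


r^(k-1) = 1.9873
eta = 1 - 1/1.9873 = 0.4968 = 49.6796%

49.6796%


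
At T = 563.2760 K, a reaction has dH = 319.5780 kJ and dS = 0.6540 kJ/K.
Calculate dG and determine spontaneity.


T*dS = 563.2760 * 0.6540 = 368.3825 kJ
dG = 319.5780 - 368.3825 = -48.8045 kJ (spontaneous)

dG = -48.8045 kJ, spontaneous


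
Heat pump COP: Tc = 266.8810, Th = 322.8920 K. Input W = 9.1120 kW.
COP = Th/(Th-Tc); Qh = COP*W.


COP = 322.8920 / 56.0110 = 5.7648
Qh = 5.7648 * 9.1120 = 52.5288 kW

COP = 5.7648, Qh = 52.5288 kW


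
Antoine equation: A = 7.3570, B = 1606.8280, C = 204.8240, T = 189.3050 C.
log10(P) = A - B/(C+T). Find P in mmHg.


C+T = 394.1290
B/(C+T) = 4.0769
log10(P) = 7.3570 - 4.0769 = 3.2801
P = 10^3.2801 = 1905.8608 mmHg

1905.8608 mmHg


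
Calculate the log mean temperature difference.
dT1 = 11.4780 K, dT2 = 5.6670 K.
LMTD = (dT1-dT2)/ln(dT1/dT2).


dT1/dT2 = 2.0254
ln(dT1/dT2) = 0.7058
LMTD = 5.8110 / 0.7058 = 8.2335 K

8.2335 K


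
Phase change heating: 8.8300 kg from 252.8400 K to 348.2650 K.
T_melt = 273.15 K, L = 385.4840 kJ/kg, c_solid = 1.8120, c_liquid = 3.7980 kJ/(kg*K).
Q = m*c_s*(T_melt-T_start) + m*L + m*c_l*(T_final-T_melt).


Q1 (sensible, solid) = 8.8300 * 1.8120 * 20.3100 = 324.9592 kJ
Q2 (latent) = 8.8300 * 385.4840 = 3403.8237 kJ
Q3 (sensible, liquid) = 8.8300 * 3.7980 * 75.1150 = 2519.0822 kJ
Q_total = 6247.8651 kJ

6247.8651 kJ


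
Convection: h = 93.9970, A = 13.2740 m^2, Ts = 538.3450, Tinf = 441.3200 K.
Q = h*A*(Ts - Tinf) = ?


dT = 97.0250 K
Q = 93.9970 * 13.2740 * 97.0250 = 121059.6622 W

121059.6622 W


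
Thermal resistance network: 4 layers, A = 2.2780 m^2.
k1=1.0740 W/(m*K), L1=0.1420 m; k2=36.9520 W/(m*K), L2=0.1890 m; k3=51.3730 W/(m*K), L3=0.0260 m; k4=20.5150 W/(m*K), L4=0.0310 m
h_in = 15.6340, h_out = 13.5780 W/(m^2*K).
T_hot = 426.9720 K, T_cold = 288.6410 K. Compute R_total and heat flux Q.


R_conv_in = 1/(15.6340*2.2780) = 0.0281
R_1 = 0.1420/(1.0740*2.2780) = 0.0580
R_2 = 0.1890/(36.9520*2.2780) = 0.0022
R_3 = 0.0260/(51.3730*2.2780) = 0.0002
R_4 = 0.0310/(20.5150*2.2780) = 0.0007
R_conv_out = 1/(13.5780*2.2780) = 0.0323
R_total = 0.1216 K/W
Q = 138.3310 / 0.1216 = 1137.7759 W

R_total = 0.1216 K/W, Q = 1137.7759 W


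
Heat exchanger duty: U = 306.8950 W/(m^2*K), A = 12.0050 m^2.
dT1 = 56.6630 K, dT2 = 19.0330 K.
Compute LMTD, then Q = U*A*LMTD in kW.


LMTD = 34.4930 K
Q = 306.8950 * 12.0050 * 34.4930 = 127081.5471 W = 127.0815 kW

127.0815 kW


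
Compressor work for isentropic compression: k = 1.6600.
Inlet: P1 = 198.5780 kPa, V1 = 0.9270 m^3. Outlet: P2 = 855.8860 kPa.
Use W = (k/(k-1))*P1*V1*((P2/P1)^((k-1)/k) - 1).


(k-1)/k = 0.3976
(P2/P1)^exp = 1.7876
W = 2.5152 * 198.5780 * 0.9270 * (1.7876 - 1) = 364.6437 kJ

364.6437 kJ


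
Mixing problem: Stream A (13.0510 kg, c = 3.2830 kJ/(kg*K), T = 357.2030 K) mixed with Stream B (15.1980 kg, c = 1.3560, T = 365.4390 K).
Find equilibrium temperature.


num = 22836.0197
den = 63.4549
Tf = 359.8778 K

359.8778 K


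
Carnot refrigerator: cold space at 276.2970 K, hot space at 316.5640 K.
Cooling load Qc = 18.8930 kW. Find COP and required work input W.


COP = 276.2970 / 40.2670 = 6.8616
W = 18.8930 / 6.8616 = 2.7534 kW

COP = 6.8616, W = 2.7534 kW


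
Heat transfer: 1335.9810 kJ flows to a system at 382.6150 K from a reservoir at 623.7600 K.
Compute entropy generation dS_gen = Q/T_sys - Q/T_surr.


dS_sys = 1335.9810/382.6150 = 3.4917 kJ/K
dS_surr = -1335.9810/623.7600 = -2.1418 kJ/K
dS_gen = 3.4917 - 2.1418 = 1.3499 kJ/K (irreversible)

dS_gen = 1.3499 kJ/K, irreversible


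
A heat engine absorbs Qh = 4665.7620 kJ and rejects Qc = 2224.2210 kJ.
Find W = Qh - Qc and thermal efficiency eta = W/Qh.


W = 4665.7620 - 2224.2210 = 2441.5410 kJ
eta = 2441.5410 / 4665.7620 = 0.5233 = 52.3289%

W = 2441.5410 kJ, eta = 52.3289%


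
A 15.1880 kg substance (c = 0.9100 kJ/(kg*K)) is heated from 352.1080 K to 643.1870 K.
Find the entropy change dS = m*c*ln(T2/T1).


T2/T1 = 1.8267
ln(T2/T1) = 0.6025
dS = 15.1880 * 0.9100 * 0.6025 = 8.3272 kJ/K

8.3272 kJ/K


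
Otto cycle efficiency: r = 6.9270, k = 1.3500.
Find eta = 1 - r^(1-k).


r^(k-1) = 1.9688
eta = 1 - 1/1.9688 = 0.4921 = 49.2064%

49.2064%


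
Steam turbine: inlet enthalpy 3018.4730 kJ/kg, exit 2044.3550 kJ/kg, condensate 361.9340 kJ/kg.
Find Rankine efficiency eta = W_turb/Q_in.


W = 974.1180 kJ/kg
Q_in = 2656.5390 kJ/kg
eta = 0.3667 = 36.6687%

eta = 36.6687%


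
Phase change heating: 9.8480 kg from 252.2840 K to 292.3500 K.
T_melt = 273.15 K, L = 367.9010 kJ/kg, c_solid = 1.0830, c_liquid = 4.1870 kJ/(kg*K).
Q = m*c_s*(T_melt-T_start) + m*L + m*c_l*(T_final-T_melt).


Q1 (sensible, solid) = 9.8480 * 1.0830 * 20.8660 = 222.5439 kJ
Q2 (latent) = 9.8480 * 367.9010 = 3623.0890 kJ
Q3 (sensible, liquid) = 9.8480 * 4.1870 * 19.2000 = 791.6847 kJ
Q_total = 4637.3176 kJ

4637.3176 kJ


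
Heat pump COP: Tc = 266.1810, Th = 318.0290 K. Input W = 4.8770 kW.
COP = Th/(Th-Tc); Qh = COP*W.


COP = 318.0290 / 51.8480 = 6.1339
Qh = 6.1339 * 4.8770 = 29.9149 kW

COP = 6.1339, Qh = 29.9149 kW


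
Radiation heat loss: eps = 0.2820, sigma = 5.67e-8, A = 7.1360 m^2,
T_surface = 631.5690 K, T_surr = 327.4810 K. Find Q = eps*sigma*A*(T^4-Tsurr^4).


T^4 = 1.5910e+11
Tsurr^4 = 1.1501e+10
Q = 0.2820 * 5.67e-8 * 7.1360 * 1.4760e+11 = 16841.6172 W

16841.6172 W


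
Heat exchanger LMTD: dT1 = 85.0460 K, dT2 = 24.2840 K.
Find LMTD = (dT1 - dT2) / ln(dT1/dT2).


dT1/dT2 = 3.5021
ln(dT1/dT2) = 1.2534
LMTD = 60.7620 / 1.2534 = 48.4787 K

48.4787 K


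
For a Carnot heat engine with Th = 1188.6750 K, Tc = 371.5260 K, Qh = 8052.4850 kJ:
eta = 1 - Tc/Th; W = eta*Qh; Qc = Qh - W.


eta = 1 - 371.5260/1188.6750 = 0.6874
W = 0.6874 * 8052.4850 = 5535.6427 kJ
Qc = 8052.4850 - 5535.6427 = 2516.8423 kJ

eta = 68.7445%, W = 5535.6427 kJ, Qc = 2516.8423 kJ


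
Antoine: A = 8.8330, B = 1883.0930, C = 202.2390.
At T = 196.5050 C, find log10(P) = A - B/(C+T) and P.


C+T = 398.7440
B/(C+T) = 4.7226
log10(P) = 8.8330 - 4.7226 = 4.1104
P = 10^4.1104 = 12895.5140 mmHg

12895.5140 mmHg


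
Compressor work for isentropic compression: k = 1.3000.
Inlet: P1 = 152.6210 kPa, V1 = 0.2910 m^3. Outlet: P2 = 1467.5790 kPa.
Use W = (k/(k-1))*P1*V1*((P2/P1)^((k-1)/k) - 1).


(k-1)/k = 0.2308
(P2/P1)^exp = 1.6859
W = 4.3333 * 152.6210 * 0.2910 * (1.6859 - 1) = 132.0134 kJ

132.0134 kJ


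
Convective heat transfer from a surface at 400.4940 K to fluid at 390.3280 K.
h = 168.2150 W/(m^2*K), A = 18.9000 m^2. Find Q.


dT = 10.1660 K
Q = 168.2150 * 18.9000 * 10.1660 = 32320.3927 W

32320.3927 W


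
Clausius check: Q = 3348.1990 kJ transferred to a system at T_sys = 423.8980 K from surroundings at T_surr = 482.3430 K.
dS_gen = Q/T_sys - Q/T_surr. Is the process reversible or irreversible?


dS_sys = 3348.1990/423.8980 = 7.8986 kJ/K
dS_surr = -3348.1990/482.3430 = -6.9415 kJ/K
dS_gen = 7.8986 - 6.9415 = 0.9571 kJ/K (irreversible)

dS_gen = 0.9571 kJ/K, irreversible


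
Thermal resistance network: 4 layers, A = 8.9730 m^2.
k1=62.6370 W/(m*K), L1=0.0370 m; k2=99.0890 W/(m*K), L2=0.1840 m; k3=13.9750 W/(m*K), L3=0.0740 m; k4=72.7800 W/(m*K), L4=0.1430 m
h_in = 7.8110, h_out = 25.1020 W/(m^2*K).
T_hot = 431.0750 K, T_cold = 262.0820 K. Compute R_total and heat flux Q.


R_conv_in = 1/(7.8110*8.9730) = 0.0143
R_1 = 0.0370/(62.6370*8.9730) = 6.5831e-05
R_2 = 0.1840/(99.0890*8.9730) = 0.0002
R_3 = 0.0740/(13.9750*8.9730) = 0.0006
R_4 = 0.1430/(72.7800*8.9730) = 0.0002
R_conv_out = 1/(25.1020*8.9730) = 0.0044
R_total = 0.0198 K/W
Q = 168.9930 / 0.0198 = 8539.6018 W

R_total = 0.0198 K/W, Q = 8539.6018 W


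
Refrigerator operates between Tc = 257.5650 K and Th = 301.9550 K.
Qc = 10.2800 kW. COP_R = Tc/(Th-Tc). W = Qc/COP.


COP = 257.5650 / 44.3900 = 5.8023
W = 10.2800 / 5.8023 = 1.7717 kW

COP = 5.8023, W = 1.7717 kW


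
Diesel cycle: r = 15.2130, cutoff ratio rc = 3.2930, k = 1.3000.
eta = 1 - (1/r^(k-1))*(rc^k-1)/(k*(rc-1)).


r^(k-1) = 2.2629
rc^k = 4.7084
eta = 0.4502 = 45.0245%

45.0245%


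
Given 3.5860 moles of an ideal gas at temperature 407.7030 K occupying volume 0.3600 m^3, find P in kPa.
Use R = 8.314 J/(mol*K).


P = nRT/V = 3.5860 * 8.314 * 407.7030 / 0.3600
= 12155.2589 / 0.3600 = 33764.6080 Pa = 33.7646 kPa

33.7646 kPa


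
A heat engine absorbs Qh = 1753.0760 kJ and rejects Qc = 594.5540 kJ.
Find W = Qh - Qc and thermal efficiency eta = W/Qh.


W = 1753.0760 - 594.5540 = 1158.5220 kJ
eta = 1158.5220 / 1753.0760 = 0.6609 = 66.0851%

W = 1158.5220 kJ, eta = 66.0851%


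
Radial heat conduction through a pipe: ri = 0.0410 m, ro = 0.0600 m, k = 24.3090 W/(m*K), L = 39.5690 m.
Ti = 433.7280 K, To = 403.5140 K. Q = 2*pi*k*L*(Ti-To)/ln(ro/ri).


dT = 30.2140 K
ln(ro/ri) = 0.3808
Q = 2*pi*24.3090*39.5690*30.2140 / 0.3808 = 479561.9212 W

479561.9212 W


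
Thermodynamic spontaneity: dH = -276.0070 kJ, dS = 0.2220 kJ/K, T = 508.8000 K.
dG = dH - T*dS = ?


T*dS = 508.8000 * 0.2220 = 112.9536 kJ
dG = -276.0070 - 112.9536 = -388.9606 kJ (spontaneous)

dG = -388.9606 kJ, spontaneous


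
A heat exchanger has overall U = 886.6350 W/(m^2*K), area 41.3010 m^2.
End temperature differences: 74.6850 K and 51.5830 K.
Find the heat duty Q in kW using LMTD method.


LMTD = 62.4231 K
Q = 886.6350 * 41.3010 * 62.4231 = 2285867.5432 W = 2285.8675 kW

2285.8675 kW


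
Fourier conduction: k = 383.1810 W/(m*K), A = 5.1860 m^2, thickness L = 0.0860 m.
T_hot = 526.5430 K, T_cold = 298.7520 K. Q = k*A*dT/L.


dT = 227.7910 K
Q = 383.1810 * 5.1860 * 227.7910 / 0.0860 = 5263499.5340 W

5263499.5340 W


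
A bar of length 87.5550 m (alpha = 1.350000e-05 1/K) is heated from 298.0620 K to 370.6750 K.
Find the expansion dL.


dT = 72.6130 K
dL = 1.350000e-05 * 87.5550 * 72.6130 = 0.085828 m
L_final = 87.640828 m

dL = 0.085828 m


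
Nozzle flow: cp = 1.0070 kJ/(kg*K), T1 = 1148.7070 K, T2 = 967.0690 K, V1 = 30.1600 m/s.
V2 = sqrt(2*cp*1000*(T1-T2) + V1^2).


dT = 181.6380 K
2*cp*1000*dT = 365818.9320
V1^2 = 909.6256
V2 = sqrt(366728.5576) = 605.5812 m/s

605.5812 m/s


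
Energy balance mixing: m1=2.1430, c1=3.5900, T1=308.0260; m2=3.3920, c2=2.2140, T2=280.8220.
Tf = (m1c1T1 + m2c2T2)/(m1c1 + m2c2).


num = 4478.6998
den = 15.2033
Tf = 294.5882 K

294.5882 K


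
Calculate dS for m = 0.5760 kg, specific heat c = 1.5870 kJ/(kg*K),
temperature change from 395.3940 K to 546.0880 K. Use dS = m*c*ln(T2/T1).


T2/T1 = 1.3811
ln(T2/T1) = 0.3229
dS = 0.5760 * 1.5870 * 0.3229 = 0.2952 kJ/K

0.2952 kJ/K


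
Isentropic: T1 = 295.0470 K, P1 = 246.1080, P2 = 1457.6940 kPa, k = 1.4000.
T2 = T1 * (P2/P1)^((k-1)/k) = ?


(k-1)/k = 0.2857
(P2/P1)^exp = 1.6624
T2 = 295.0470 * 1.6624 = 490.4753 K

490.4753 K


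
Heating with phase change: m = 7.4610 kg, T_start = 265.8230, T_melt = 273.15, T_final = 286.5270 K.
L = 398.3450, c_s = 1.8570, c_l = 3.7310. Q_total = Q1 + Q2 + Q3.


Q1 (sensible, solid) = 7.4610 * 1.8570 * 7.3270 = 101.5161 kJ
Q2 (latent) = 7.4610 * 398.3450 = 2972.0520 kJ
Q3 (sensible, liquid) = 7.4610 * 3.7310 * 13.3770 = 372.3754 kJ
Q_total = 3445.9436 kJ

3445.9436 kJ


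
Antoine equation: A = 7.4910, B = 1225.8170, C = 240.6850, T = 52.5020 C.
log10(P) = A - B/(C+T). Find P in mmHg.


C+T = 293.1870
B/(C+T) = 4.1810
log10(P) = 7.4910 - 4.1810 = 3.3100
P = 10^3.3100 = 2041.7034 mmHg

2041.7034 mmHg


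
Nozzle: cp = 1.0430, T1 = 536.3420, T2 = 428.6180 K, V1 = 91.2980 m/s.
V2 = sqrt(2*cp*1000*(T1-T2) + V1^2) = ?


dT = 107.7240 K
2*cp*1000*dT = 224712.2640
V1^2 = 8335.3248
V2 = sqrt(233047.5888) = 482.7500 m/s

482.7500 m/s


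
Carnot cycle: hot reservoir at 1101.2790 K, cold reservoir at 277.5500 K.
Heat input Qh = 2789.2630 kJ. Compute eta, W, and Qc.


eta = 1 - 277.5500/1101.2790 = 0.7480
W = 0.7480 * 2789.2630 = 2086.2986 kJ
Qc = 2789.2630 - 2086.2986 = 702.9644 kJ

eta = 74.7975%, W = 2086.2986 kJ, Qc = 702.9644 kJ


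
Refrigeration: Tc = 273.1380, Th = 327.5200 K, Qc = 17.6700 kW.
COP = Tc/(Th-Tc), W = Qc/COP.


COP = 273.1380 / 54.3820 = 5.0226
W = 17.6700 / 5.0226 = 3.5181 kW

COP = 5.0226, W = 3.5181 kW


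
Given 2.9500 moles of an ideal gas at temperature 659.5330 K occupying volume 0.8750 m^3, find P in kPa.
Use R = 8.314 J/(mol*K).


P = nRT/V = 2.9500 * 8.314 * 659.5330 / 0.8750
= 16175.9042 / 0.8750 = 18486.7477 Pa = 18.4867 kPa

18.4867 kPa


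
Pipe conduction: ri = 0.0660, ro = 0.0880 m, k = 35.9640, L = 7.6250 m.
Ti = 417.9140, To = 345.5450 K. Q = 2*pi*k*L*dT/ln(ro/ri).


dT = 72.3690 K
ln(ro/ri) = 0.2877
Q = 2*pi*35.9640*7.6250*72.3690 / 0.2877 = 433438.4935 W

433438.4935 W


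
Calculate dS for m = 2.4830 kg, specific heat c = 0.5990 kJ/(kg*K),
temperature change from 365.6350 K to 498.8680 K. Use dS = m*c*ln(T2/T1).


T2/T1 = 1.3644
ln(T2/T1) = 0.3107
dS = 2.4830 * 0.5990 * 0.3107 = 0.4621 kJ/K

0.4621 kJ/K


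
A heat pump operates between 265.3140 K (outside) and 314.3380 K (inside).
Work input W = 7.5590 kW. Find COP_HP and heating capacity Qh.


COP = 314.3380 / 49.0240 = 6.4119
Qh = 6.4119 * 7.5590 = 48.4677 kW

COP = 6.4119, Qh = 48.4677 kW


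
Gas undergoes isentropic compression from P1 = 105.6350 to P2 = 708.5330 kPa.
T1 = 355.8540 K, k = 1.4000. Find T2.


(k-1)/k = 0.2857
(P2/P1)^exp = 1.7225
T2 = 355.8540 * 1.7225 = 612.9565 K

612.9565 K


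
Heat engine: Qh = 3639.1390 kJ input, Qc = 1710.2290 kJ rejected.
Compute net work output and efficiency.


W = 3639.1390 - 1710.2290 = 1928.9100 kJ
eta = 1928.9100 / 3639.1390 = 0.5300 = 53.0046%

W = 1928.9100 kJ, eta = 53.0046%


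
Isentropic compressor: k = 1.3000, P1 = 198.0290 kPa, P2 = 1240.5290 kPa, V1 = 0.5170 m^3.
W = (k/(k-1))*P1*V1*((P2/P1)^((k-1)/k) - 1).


(k-1)/k = 0.2308
(P2/P1)^exp = 1.5272
W = 4.3333 * 198.0290 * 0.5170 * (1.5272 - 1) = 233.8913 kJ

233.8913 kJ


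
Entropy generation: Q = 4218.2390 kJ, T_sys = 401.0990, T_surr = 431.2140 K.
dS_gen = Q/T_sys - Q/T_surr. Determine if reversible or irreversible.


dS_sys = 4218.2390/401.0990 = 10.5167 kJ/K
dS_surr = -4218.2390/431.2140 = -9.7822 kJ/K
dS_gen = 10.5167 - 9.7822 = 0.7345 kJ/K (irreversible)

dS_gen = 0.7345 kJ/K, irreversible


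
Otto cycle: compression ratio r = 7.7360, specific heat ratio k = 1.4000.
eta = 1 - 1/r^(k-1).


r^(k-1) = 2.2668
eta = 1 - 1/2.2668 = 0.5588 = 55.8843%

55.8843%


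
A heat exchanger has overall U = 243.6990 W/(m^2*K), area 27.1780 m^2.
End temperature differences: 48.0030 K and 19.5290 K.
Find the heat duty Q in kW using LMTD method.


LMTD = 31.6602 K
Q = 243.6990 * 27.1780 * 31.6602 = 209693.3803 W = 209.6934 kW

209.6934 kW


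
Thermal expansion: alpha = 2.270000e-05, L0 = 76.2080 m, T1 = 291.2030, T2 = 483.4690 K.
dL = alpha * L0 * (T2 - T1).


dT = 192.2660 K
dL = 2.270000e-05 * 76.2080 * 192.2660 = 0.332605 m
L_final = 76.540605 m

dL = 0.332605 m


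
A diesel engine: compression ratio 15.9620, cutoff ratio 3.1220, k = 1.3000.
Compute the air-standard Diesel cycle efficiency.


r^(k-1) = 2.2958
rc^k = 4.3930
eta = 0.4642 = 46.4239%

46.4239%


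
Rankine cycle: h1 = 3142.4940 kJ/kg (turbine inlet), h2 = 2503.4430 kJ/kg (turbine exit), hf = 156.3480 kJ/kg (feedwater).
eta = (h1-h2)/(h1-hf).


W = 639.0510 kJ/kg
Q_in = 2986.1460 kJ/kg
eta = 0.2140 = 21.4005%

eta = 21.4005%


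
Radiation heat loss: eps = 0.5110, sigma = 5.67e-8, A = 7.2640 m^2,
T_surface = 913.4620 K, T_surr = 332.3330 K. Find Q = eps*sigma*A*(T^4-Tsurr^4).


T^4 = 6.9624e+11
Tsurr^4 = 1.2198e+10
Q = 0.5110 * 5.67e-8 * 7.2640 * 6.8405e+11 = 143967.8415 W

143967.8415 W


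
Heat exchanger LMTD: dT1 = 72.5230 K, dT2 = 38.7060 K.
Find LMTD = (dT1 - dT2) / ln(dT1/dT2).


dT1/dT2 = 1.8737
ln(dT1/dT2) = 0.6279
LMTD = 33.8170 / 0.6279 = 53.8565 K

53.8565 K


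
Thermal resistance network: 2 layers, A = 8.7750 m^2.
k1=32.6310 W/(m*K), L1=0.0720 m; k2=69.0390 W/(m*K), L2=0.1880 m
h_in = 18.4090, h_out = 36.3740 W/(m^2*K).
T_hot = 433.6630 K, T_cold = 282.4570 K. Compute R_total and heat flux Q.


R_conv_in = 1/(18.4090*8.7750) = 0.0062
R_1 = 0.0720/(32.6310*8.7750) = 0.0003
R_2 = 0.1880/(69.0390*8.7750) = 0.0003
R_conv_out = 1/(36.3740*8.7750) = 0.0031
R_total = 0.0099 K/W
Q = 151.2060 / 0.0099 = 15296.1334 W

R_total = 0.0099 K/W, Q = 15296.1334 W


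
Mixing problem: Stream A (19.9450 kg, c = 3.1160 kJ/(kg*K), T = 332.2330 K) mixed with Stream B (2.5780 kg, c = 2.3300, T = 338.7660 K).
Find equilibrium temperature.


num = 22682.7018
den = 68.1554
Tf = 332.8088 K

332.8088 K


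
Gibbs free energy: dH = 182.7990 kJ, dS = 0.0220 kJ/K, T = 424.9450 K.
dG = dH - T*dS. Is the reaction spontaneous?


T*dS = 424.9450 * 0.0220 = 9.3488 kJ
dG = 182.7990 - 9.3488 = 173.4502 kJ (non-spontaneous)

dG = 173.4502 kJ, non-spontaneous


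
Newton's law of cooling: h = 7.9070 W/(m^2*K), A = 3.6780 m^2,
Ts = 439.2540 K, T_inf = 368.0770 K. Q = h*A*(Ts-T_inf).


dT = 71.1770 K
Q = 7.9070 * 3.6780 * 71.1770 = 2069.9657 W

2069.9657 W


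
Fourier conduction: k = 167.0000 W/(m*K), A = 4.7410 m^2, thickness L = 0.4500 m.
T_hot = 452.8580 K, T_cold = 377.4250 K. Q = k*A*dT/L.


dT = 75.4330 K
Q = 167.0000 * 4.7410 * 75.4330 / 0.4500 = 132719.6699 W

132719.6699 W


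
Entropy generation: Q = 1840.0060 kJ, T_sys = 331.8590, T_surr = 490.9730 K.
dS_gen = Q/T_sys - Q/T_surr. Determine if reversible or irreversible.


dS_sys = 1840.0060/331.8590 = 5.5445 kJ/K
dS_surr = -1840.0060/490.9730 = -3.7477 kJ/K
dS_gen = 5.5445 - 3.7477 = 1.7969 kJ/K (irreversible)

dS_gen = 1.7969 kJ/K, irreversible


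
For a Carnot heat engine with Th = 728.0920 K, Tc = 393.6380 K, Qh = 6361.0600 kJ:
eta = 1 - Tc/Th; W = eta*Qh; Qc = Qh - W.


eta = 1 - 393.6380/728.0920 = 0.4594
W = 0.4594 * 6361.0600 = 2921.9961 kJ
Qc = 6361.0600 - 2921.9961 = 3439.0639 kJ

eta = 45.9357%, W = 2921.9961 kJ, Qc = 3439.0639 kJ


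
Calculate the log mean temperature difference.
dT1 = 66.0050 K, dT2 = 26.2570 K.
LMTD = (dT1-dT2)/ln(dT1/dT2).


dT1/dT2 = 2.5138
ln(dT1/dT2) = 0.9218
LMTD = 39.7480 / 0.9218 = 43.1201 K

43.1201 K


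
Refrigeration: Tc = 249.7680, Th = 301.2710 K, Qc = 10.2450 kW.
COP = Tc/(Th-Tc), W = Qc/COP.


COP = 249.7680 / 51.5030 = 4.8496
W = 10.2450 / 4.8496 = 2.1126 kW

COP = 4.8496, W = 2.1126 kW


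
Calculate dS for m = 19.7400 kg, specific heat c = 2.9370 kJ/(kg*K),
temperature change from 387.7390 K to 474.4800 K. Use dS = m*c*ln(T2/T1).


T2/T1 = 1.2237
ln(T2/T1) = 0.2019
dS = 19.7400 * 2.9370 * 0.2019 = 11.7047 kJ/K

11.7047 kJ/K


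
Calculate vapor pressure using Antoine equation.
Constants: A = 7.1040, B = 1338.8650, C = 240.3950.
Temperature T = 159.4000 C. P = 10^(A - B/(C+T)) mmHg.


C+T = 399.7950
B/(C+T) = 3.3489
log10(P) = 7.1040 - 3.3489 = 3.7551
P = 10^3.7551 = 5690.1170 mmHg

5690.1170 mmHg


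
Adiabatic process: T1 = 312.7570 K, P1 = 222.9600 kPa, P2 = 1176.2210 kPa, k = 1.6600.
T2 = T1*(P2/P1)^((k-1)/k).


(k-1)/k = 0.3976
(P2/P1)^exp = 1.9372
T2 = 312.7570 * 1.9372 = 605.8588 K

605.8588 K


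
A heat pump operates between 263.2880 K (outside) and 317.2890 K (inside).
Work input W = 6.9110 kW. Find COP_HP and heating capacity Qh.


COP = 317.2890 / 54.0010 = 5.8756
Qh = 5.8756 * 6.9110 = 40.6064 kW

COP = 5.8756, Qh = 40.6064 kW


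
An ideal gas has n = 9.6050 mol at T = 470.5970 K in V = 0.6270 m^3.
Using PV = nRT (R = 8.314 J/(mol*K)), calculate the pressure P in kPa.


P = nRT/V = 9.6050 * 8.314 * 470.5970 / 0.6270
= 37579.9799 / 0.6270 = 59936.1721 Pa = 59.9362 kPa

59.9362 kPa


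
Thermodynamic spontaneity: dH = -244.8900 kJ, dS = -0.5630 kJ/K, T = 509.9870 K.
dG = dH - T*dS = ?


T*dS = 509.9870 * -0.5630 = -287.1227 kJ
dG = -244.8900 + 287.1227 = 42.2327 kJ (non-spontaneous)

dG = 42.2327 kJ, non-spontaneous


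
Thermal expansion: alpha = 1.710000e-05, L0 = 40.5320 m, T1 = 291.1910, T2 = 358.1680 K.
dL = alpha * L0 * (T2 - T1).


dT = 66.9770 K
dL = 1.710000e-05 * 40.5320 * 66.9770 = 0.046422 m
L_final = 40.578422 m

dL = 0.046422 m


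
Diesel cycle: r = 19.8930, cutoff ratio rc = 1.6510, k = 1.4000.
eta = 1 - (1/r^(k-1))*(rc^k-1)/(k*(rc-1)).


r^(k-1) = 3.3073
rc^k = 2.0177
eta = 0.6624 = 66.2395%

66.2395%


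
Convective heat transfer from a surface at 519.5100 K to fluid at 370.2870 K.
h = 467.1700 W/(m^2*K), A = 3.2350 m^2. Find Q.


dT = 149.2230 K
Q = 467.1700 * 3.2350 * 149.2230 = 225519.9663 W

225519.9663 W


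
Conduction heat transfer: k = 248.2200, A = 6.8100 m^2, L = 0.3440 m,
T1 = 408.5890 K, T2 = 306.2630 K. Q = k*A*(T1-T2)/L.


dT = 102.3260 K
Q = 248.2200 * 6.8100 * 102.3260 / 0.3440 = 502818.7200 W

502818.7200 W


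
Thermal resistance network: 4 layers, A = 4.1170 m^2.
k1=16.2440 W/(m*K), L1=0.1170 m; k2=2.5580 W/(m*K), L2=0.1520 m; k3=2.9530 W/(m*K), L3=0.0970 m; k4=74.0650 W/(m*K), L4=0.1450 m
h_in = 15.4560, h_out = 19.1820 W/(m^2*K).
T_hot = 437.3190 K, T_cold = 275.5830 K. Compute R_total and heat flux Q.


R_conv_in = 1/(15.4560*4.1170) = 0.0157
R_1 = 0.1170/(16.2440*4.1170) = 0.0017
R_2 = 0.1520/(2.5580*4.1170) = 0.0144
R_3 = 0.0970/(2.9530*4.1170) = 0.0080
R_4 = 0.1450/(74.0650*4.1170) = 0.0005
R_conv_out = 1/(19.1820*4.1170) = 0.0127
R_total = 0.0530 K/W
Q = 161.7360 / 0.0530 = 3050.7729 W

R_total = 0.0530 K/W, Q = 3050.7729 W


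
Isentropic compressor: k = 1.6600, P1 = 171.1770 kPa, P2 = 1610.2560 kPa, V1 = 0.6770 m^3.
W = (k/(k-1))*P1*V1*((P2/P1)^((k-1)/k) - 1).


(k-1)/k = 0.3976
(P2/P1)^exp = 2.4380
W = 2.5152 * 171.1770 * 0.6770 * (2.4380 - 1) = 419.1388 kJ

419.1388 kJ


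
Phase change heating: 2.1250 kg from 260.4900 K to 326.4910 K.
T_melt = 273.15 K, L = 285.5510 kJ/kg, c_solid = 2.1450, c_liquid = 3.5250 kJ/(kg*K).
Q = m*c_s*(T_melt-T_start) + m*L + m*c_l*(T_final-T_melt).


Q1 (sensible, solid) = 2.1250 * 2.1450 * 12.6600 = 57.7059 kJ
Q2 (latent) = 2.1250 * 285.5510 = 606.7959 kJ
Q3 (sensible, liquid) = 2.1250 * 3.5250 * 53.3410 = 399.5574 kJ
Q_total = 1064.0592 kJ

1064.0592 kJ


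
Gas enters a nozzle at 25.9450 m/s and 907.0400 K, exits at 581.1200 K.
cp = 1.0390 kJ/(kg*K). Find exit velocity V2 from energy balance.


dT = 325.9200 K
2*cp*1000*dT = 677261.7600
V1^2 = 673.1430
V2 = sqrt(677934.9030) = 823.3680 m/s

823.3680 m/s


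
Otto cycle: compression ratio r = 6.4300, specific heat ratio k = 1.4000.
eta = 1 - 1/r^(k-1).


r^(k-1) = 2.1052
eta = 1 - 1/2.1052 = 0.5250 = 52.4976%

52.4976%


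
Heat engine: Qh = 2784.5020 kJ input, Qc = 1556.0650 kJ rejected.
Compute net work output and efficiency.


W = 2784.5020 - 1556.0650 = 1228.4370 kJ
eta = 1228.4370 / 2784.5020 = 0.4412 = 44.1169%

W = 1228.4370 kJ, eta = 44.1169%


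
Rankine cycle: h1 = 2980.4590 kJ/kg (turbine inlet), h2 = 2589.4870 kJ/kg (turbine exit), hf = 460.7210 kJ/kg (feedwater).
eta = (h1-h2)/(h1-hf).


W = 390.9720 kJ/kg
Q_in = 2519.7380 kJ/kg
eta = 0.1552 = 15.5164%

eta = 15.5164%


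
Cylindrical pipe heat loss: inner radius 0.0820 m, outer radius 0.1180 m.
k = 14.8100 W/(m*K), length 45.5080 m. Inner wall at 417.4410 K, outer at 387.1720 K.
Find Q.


dT = 30.2690 K
ln(ro/ri) = 0.3640
Q = 2*pi*14.8100*45.5080*30.2690 / 0.3640 = 352176.7465 W

352176.7465 W


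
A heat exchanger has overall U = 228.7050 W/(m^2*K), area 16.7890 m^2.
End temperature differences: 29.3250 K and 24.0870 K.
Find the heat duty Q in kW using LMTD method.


LMTD = 26.6202 K
Q = 228.7050 * 16.7890 * 26.6202 = 102214.2036 W = 102.2142 kW

102.2142 kW


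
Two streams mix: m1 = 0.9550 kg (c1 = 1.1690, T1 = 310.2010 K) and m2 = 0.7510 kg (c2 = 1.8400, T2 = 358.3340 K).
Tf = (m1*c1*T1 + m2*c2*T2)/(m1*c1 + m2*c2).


num = 841.4671
den = 2.4982
Tf = 336.8246 K

336.8246 K


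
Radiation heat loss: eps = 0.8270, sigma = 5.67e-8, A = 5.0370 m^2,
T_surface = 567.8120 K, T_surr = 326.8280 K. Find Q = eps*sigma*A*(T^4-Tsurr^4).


T^4 = 1.0395e+11
Tsurr^4 = 1.1410e+10
Q = 0.8270 * 5.67e-8 * 5.0370 * 9.2539e+10 = 21856.6744 W

21856.6744 W


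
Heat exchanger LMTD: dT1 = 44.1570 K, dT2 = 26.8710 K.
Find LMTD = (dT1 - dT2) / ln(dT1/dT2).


dT1/dT2 = 1.6433
ln(dT1/dT2) = 0.4967
LMTD = 17.2860 / 0.4967 = 34.8014 K

34.8014 K


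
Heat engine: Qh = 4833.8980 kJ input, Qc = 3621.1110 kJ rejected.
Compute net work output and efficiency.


W = 4833.8980 - 3621.1110 = 1212.7870 kJ
eta = 1212.7870 / 4833.8980 = 0.2509 = 25.0892%

W = 1212.7870 kJ, eta = 25.0892%


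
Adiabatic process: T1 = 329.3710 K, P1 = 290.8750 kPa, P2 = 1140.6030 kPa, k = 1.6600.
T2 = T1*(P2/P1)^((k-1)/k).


(k-1)/k = 0.3976
(P2/P1)^exp = 1.7216
T2 = 329.3710 * 1.7216 = 567.0569 K

567.0569 K


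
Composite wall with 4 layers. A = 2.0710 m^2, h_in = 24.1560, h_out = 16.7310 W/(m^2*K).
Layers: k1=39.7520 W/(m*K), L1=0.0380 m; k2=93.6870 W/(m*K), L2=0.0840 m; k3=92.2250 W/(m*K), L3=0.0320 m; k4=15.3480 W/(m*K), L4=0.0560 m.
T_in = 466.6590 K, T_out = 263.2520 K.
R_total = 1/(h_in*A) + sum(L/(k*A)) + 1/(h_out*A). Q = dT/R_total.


R_conv_in = 1/(24.1560*2.0710) = 0.0200
R_1 = 0.0380/(39.7520*2.0710) = 0.0005
R_2 = 0.0840/(93.6870*2.0710) = 0.0004
R_3 = 0.0320/(92.2250*2.0710) = 0.0002
R_4 = 0.0560/(15.3480*2.0710) = 0.0018
R_conv_out = 1/(16.7310*2.0710) = 0.0289
R_total = 0.0517 K/W
Q = 203.4070 / 0.0517 = 3936.4168 W

R_total = 0.0517 K/W, Q = 3936.4168 W


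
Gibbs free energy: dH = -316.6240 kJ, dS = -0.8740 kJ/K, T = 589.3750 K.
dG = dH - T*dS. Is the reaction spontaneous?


T*dS = 589.3750 * -0.8740 = -515.1137 kJ
dG = -316.6240 + 515.1137 = 198.4897 kJ (non-spontaneous)

dG = 198.4897 kJ, non-spontaneous
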